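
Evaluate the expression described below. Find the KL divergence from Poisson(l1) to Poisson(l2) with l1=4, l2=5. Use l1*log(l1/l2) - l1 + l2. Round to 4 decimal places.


KL divergence for Poisson:
KL = l1*log(l1/l2) - l1 + l2.
l1 = 4, l2 = 5.
log(4/5) = -0.223144.
l1*log(l1/l2) = 4 * -0.223144 = -0.892574.
KL = -0.892574 - 4 + 5 = 0.1074

0.1074


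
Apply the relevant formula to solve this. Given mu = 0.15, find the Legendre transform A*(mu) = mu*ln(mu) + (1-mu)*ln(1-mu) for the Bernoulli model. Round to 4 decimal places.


Legendre transform for Bernoulli:
A*(mu) = mu*log(mu) + (1-mu)*log(1-mu).
mu = 0.15, 1-mu = 0.85.
mu*log(mu) = 0.15*log(0.15) = -0.284568.
(1-mu)*log(1-mu) = 0.85*log(0.85) = -0.138141.
A* = -0.284568 + -0.138141 = -0.4227

-0.4227


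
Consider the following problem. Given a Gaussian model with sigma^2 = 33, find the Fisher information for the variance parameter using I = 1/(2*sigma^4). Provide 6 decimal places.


Fisher information for variance: I(sigma^2) = 1/(2*sigma^4).
sigma^2 = 33, so sigma^4 = 1089.
I = 1/(2*1089) = 1/2178 = 0.000459

0.000459


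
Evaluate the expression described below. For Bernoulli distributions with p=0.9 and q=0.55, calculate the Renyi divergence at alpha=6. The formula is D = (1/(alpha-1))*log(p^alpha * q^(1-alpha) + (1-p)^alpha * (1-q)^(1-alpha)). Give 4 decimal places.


Renyi divergence of order alpha between Bernoulli distributions:
D = (1/(alpha-1))*log(p^alpha * q^(1-alpha) + (1-p)^alpha * (1-q)^(1-alpha)).
alpha = 6, p = 0.9, q = 0.55.
p^alpha * q^(1-alpha) = 0.9^6 * 0.55^-5 = 10.559458.
(1-p)^alpha * (1-q)^(1-alpha) = 0.1^6 * 0.45^-5 = 5.4e-05.
sum = 10.559458 + 5.4e-05 = 10.559512.
D = (1/5)*log(10.559512) = 0.4714

0.4714


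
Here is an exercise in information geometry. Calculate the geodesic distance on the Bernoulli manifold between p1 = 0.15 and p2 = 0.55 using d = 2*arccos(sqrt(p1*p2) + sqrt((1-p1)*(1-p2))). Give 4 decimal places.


Geodesic distance on Bernoulli manifold:
d(p1,p2) = 2*arccos(sqrt(p1*p2) + sqrt((1-p1)*(1-p2))).
sqrt(p1*p2) = sqrt(0.15*0.55) = 0.287228.
sqrt((1-p1)*(1-p2)) = sqrt(0.85*0.45) = 0.618466.
arg = 0.287228 + 0.618466 = 0.905694.
d = 2*arccos(0.905694) = 0.8756

0.8756


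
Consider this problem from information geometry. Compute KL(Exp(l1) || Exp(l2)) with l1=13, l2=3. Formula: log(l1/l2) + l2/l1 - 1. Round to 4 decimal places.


KL divergence for exponential family:
KL = log(l1/l2) + l2/l1 - 1.
log(13/3) = 1.466337.
3/13 = 0.230769.
KL = 1.466337 + 0.230769 - 1 = 0.6971

0.6971


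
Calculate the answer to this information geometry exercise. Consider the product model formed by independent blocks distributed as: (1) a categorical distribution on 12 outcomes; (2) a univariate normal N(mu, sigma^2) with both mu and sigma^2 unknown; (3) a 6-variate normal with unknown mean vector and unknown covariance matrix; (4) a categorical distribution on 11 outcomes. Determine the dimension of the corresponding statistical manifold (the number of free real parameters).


The dimension of a statistical manifold equals the number of free
(independent) real parameters of the model. For a product of independent
blocks the parameter counts add.
- categorical on 12 outcomes (probabilities sum to 1): 12-1 = 11.
- normal (mu, sigma^2): 2.
- 6-variate normal: 6 (mean) + 6*7/2 = 21 (symmetric covariance) = 27.
- categorical on 11 outcomes (probabilities sum to 1): 11-1 = 10.
Total = 11 + 2 + 27 + 10 = 50.
Dimension = 50

50


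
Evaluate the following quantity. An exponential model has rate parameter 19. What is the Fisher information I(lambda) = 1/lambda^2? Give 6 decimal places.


Fisher information for exponential: I(lambda) = 1/lambda^2.
lambda = 19, lambda^2 = 361.
I = 1/361 = 0.002770

0.002770


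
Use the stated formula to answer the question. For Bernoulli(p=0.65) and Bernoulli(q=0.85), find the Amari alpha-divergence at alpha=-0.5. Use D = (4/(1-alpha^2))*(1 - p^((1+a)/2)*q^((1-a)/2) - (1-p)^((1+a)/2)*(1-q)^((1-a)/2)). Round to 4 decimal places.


Amari alpha-divergence:
D = (4/(1-alpha^2))*(1 - p^((1+a)/2)*q^((1-a)/2) - (1-p)^((1+a)/2)*(1-q)^((1-a)/2)).
alpha = -0.5, p = 0.65, q = 0.85.
e1 = (1+alpha)/2 = 0.25, e2 = (1-alpha)/2 = 0.75.
t1 = p^e1 * q^e2 = 0.65^0.25 * 0.85^0.75 = 0.794863.
t2 = (1-p)^e1 * (1-q)^e2 = 0.35^0.25 * 0.15^0.75 = 0.18539.
4/(1-alpha^2) = 5.333333.
D = 5.333333*(1 - 0.794863 - 0.18539) = 0.1053

0.1053


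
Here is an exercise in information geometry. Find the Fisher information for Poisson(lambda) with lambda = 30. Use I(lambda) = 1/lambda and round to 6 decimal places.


Fisher information for Poisson: I(lambda) = 1/lambda.
lambda = 30.
I(lambda) = 1/30 = 0.033333

0.033333


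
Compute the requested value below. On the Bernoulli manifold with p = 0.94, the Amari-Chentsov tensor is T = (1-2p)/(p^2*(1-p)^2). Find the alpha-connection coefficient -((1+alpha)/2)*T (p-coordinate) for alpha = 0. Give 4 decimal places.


Skewness (Amari-Chentsov) tensor: T = (1-2p)/(p^2*(1-p)^2).
p = 0.94, 1-2p = -0.88, p^2 = 0.8836, (1-p)^2 = 0.0036.
T = -0.88/(0.8836 * 0.0036) = -276.646044.
In the p-coordinate, Gamma^(alpha) = Gamma^(0) - (alpha/2)*T with Gamma^(0) = (1/2)*g'(p) = -T/2,
so Gamma^(alpha) = -((1+alpha)/2)*T.
alpha = 0, -(1+alpha)/2 = -0.5.
Gamma = -0.5 * -276.646044 = 138.3230

138.3230


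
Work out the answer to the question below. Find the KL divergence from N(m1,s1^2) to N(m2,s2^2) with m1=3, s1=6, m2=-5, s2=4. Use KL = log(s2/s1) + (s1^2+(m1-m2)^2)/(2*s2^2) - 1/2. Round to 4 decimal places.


KL divergence between normal distributions:
KL = log(s2/s1) + (s1^2 + (m1-m2)^2)/(2*s2^2) - 1/2.
log(4/6) = -0.405465.
(6^2 + (3--5)^2)/(2*4^2) = (36 + 64)/32 = 3.125.
KL = -0.405465 + 3.125 - 0.5 = 2.2195

2.2195


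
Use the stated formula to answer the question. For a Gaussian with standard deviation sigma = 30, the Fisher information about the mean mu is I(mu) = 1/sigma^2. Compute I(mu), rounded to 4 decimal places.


The Fisher information for the mean of a normal distribution is I(mu) = 1/sigma^2.
sigma = 30, so sigma^2 = 900.
I(mu) = 1/900 = 0.0011

0.0011


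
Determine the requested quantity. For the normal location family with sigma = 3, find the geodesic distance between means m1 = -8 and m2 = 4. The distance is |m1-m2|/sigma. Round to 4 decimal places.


On the fixed-variance normal subfamily, geodesic distance = |m1-m2|/sigma.
|-8 - 4| = 12.
sigma = 3.
d = 12/3 = 4.0000

4.0000


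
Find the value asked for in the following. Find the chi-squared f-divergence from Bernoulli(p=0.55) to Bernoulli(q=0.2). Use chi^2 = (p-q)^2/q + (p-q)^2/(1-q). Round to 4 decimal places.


Chi-squared divergence between Bernoulli distributions:
chi^2 = (p-q)^2/q + (p-q)^2/(1-q).
p = 0.55, q = 0.2, p-q = 0.35.
(p-q)^2 = 0.1225.
term1 = 0.1225/0.2 = 0.6125.
term2 = 0.1225/0.8 = 0.153125.
chi^2 = 0.6125 + 0.153125 = 0.7656

0.7656


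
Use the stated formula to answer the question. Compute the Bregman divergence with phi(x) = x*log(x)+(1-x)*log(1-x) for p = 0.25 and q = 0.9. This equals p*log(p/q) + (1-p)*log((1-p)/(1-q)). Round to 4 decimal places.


Bregman divergence with negative entropy generator:
D = p*log(p/q) + (1-p)*log((1-p)/(1-q)).
p = 0.25, q = 0.9.
p*log(p/q) = 0.25*log(0.25/0.9) = -0.320233.
(1-p)*log((1-p)/(1-q)) = 0.75*log(0.75/0.1) = 1.511177.
D = -0.320233 + 1.511177 = 1.1909

1.1909


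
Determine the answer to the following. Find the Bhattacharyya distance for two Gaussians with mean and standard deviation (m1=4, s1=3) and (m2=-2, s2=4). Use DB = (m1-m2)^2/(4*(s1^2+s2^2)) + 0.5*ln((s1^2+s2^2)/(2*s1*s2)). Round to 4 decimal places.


Bhattacharyya distance between two Gaussians:
DB = (m1-m2)^2/(4*(s1^2+s2^2)) + (1/2)*ln((s1^2+s2^2)/(2*s1*s2)).
(m1-m2)^2 = (6)^2 = 36.
s1^2+s2^2 = 9 + 16 = 25.
term1 = 36/100 = 0.36.
term2 = 0.5*ln(25/24.0) = 0.020411.
DB = 0.36 + 0.020411 = 0.3804

0.3804


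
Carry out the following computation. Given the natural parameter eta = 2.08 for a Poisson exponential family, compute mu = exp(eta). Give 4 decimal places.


Expectation parameter for Poisson exponential family:
mu = exp(eta).
eta = 2.08.
mu = exp(2.08) = 8.0045

8.0045


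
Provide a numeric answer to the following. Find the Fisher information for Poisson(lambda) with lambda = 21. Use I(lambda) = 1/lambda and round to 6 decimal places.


Fisher information for Poisson: I(lambda) = 1/lambda.
lambda = 21.
I(lambda) = 1/21 = 0.047619

0.047619


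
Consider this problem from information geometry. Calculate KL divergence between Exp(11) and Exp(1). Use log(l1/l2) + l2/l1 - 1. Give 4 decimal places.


KL divergence for exponential family:
KL = log(l1/l2) + l2/l1 - 1.
log(11/1) = 2.397895.
1/11 = 0.090909.
KL = 2.397895 + 0.090909 - 1 = 1.4888

1.4888


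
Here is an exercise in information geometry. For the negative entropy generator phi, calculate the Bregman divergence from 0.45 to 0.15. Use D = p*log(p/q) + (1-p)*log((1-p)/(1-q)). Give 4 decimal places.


Bregman divergence with negative entropy generator:
D = p*log(p/q) + (1-p)*log((1-p)/(1-q)).
p = 0.45, q = 0.15.
p*log(p/q) = 0.45*log(0.45/0.15) = 0.494376.
(1-p)*log((1-p)/(1-q)) = 0.55*log(0.55/0.85) = -0.239425.
D = 0.494376 + -0.239425 = 0.2550

0.2550


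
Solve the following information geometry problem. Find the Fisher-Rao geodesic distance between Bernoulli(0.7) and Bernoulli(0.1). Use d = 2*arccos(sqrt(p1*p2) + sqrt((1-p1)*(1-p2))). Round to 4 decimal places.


Geodesic distance on Bernoulli manifold:
d(p1,p2) = 2*arccos(sqrt(p1*p2) + sqrt((1-p1)*(1-p2))).
sqrt(p1*p2) = sqrt(0.7*0.1) = 0.264575.
sqrt((1-p1)*(1-p2)) = sqrt(0.3*0.9) = 0.519615.
arg = 0.264575 + 0.519615 = 0.78419.
d = 2*arccos(0.78419) = 1.3388

1.3388


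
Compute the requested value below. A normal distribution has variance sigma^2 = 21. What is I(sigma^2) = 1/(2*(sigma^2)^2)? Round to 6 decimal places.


Fisher information for variance: I(sigma^2) = 1/(2*sigma^4).
sigma^2 = 21, so sigma^4 = 441.
I = 1/(2*441) = 1/882 = 0.001134

0.001134


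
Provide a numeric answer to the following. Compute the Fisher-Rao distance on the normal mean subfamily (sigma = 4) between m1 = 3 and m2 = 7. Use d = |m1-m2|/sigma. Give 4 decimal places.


On the fixed-variance normal subfamily, geodesic distance = |m1-m2|/sigma.
|3 - 7| = 4.
sigma = 4.
d = 4/4 = 1.0000

1.0000


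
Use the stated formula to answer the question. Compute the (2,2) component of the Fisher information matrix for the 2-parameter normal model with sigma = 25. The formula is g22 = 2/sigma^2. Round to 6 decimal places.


For the 2-parameter normal family, the Fisher metric has:
  g11 = 1/sigma^2, g22 = 2/sigma^2.
sigma = 25, sigma^2 = 625.
g22 = 0.003200

0.003200


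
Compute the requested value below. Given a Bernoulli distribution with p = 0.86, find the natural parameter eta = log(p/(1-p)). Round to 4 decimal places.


Natural parameter for Bernoulli: eta = log(p/(1-p)).
p = 0.86, 1-p = 0.14.
p/(1-p) = 6.142857.
eta = log(6.142857) = 1.8153

1.8153


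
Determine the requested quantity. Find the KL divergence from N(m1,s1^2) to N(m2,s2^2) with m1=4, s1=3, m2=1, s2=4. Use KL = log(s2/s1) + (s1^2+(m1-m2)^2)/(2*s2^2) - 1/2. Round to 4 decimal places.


KL divergence between normal distributions:
KL = log(s2/s1) + (s1^2 + (m1-m2)^2)/(2*s2^2) - 1/2.
log(4/3) = 0.287682.
(3^2 + (4-1)^2)/(2*4^2) = (9 + 9)/32 = 0.5625.
KL = 0.287682 + 0.5625 - 0.5 = 0.3502

0.3502


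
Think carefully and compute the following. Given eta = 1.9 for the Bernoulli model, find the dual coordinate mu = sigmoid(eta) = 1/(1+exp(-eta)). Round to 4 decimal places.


Dual coordinate (expectation parameter) for Bernoulli:
mu = 1/(1+exp(-eta)).
eta = 1.9.
exp(-eta) = exp(-1.9) = 0.149569.
mu = 1/(1+0.149569) = 0.8699

0.8699


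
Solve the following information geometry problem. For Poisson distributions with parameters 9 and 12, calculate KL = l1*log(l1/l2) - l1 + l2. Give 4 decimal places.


KL divergence for Poisson:
KL = l1*log(l1/l2) - l1 + l2.
l1 = 9, l2 = 12.
log(9/12) = -0.287682.
l1*log(l1/l2) = 9 * -0.287682 = -2.589139.
KL = -2.589139 - 9 + 12 = 0.4109

0.4109


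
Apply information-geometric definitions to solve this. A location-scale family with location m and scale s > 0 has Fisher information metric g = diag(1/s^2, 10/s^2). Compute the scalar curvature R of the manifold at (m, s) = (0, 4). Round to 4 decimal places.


The metric has the form g = (A dm^2 + B ds^2)/s^2 with A = 1, B = 10.
Substitute u = sqrt(A/B)*m: g = B*(du^2 + ds^2)/s^2, i.e. B times the
Poincare upper half-plane metric, which has constant Gaussian curvature -1.
Scaling a 2D metric by a constant c divides the Gaussian curvature by c,
so K = -1/B = -1/(10) = -0.1000 everywhere (the point (m, s) = (0, 4) is irrelevant:
the curvature is constant).
Scalar curvature in dimension 2: R = 2K = -2/(10) = -0.2000.

-0.2000


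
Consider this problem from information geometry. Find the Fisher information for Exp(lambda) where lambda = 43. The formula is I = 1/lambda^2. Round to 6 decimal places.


Fisher information for exponential: I(lambda) = 1/lambda^2.
lambda = 43, lambda^2 = 1849.
I = 1/1849 = 0.000541

0.000541


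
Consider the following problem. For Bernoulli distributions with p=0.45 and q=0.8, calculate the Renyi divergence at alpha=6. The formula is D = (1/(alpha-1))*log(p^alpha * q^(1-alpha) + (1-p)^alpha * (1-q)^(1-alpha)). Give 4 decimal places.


Renyi divergence of order alpha between Bernoulli distributions:
D = (1/(alpha-1))*log(p^alpha * q^(1-alpha) + (1-p)^alpha * (1-q)^(1-alpha)).
alpha = 6, p = 0.45, q = 0.8.
p^alpha * q^(1-alpha) = 0.45^6 * 0.8^-5 = 0.025341.
(1-p)^alpha * (1-q)^(1-alpha) = 0.55^6 * 0.2^-5 = 86.502002.
sum = 0.025341 + 86.502002 = 86.527343.
D = (1/5)*log(86.527343) = 0.8921

0.8921


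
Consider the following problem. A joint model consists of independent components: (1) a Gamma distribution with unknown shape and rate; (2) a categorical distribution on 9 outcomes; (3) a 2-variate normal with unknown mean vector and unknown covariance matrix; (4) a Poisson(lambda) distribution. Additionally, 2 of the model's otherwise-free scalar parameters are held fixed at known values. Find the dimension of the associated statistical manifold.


The dimension of a statistical manifold equals the number of free
(independent) real parameters of the model. For a product of independent
blocks the parameter counts add.
- Gamma (shape, rate): 2.
- categorical on 9 outcomes (probabilities sum to 1): 9-1 = 8.
- 2-variate normal: 2 (mean) + 2*3/2 = 3 (symmetric covariance) = 5.
- Poisson (lambda): 1.
Total = 2 + 8 + 5 + 1 = 16.
2 parameter(s) fixed at known values: 16 - 2 = 14.
Dimension = 14

14


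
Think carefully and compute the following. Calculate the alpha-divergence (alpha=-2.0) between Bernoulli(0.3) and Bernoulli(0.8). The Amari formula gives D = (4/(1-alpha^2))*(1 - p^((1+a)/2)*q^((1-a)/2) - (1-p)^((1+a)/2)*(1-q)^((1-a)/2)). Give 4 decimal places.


Amari alpha-divergence:
D = (4/(1-alpha^2))*(1 - p^((1+a)/2)*q^((1-a)/2) - (1-p)^((1+a)/2)*(1-q)^((1-a)/2)).
alpha = -2.0, p = 0.3, q = 0.8.
e1 = (1+alpha)/2 = -0.5, e2 = (1-alpha)/2 = 1.5.
t1 = p^e1 * q^e2 = 0.3^-0.5 * 0.8^1.5 = 1.306395.
t2 = (1-p)^e1 * (1-q)^e2 = 0.7^-0.5 * 0.2^1.5 = 0.106904.
4/(1-alpha^2) = -1.333333.
D = -1.333333*(1 - 1.306395 - 0.106904) = 0.5511

0.5511


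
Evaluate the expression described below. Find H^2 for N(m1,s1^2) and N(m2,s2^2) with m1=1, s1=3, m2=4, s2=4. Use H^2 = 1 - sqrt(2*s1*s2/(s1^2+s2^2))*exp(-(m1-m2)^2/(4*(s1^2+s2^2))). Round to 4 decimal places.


Squared Hellinger distance for Gaussians:
H^2 = 1 - sqrt(2*s1*s2/(s1^2+s2^2)) * exp(-(m1-m2)^2/(4*(s1^2+s2^2))).
s1^2 = 9, s2^2 = 16, s1^2+s2^2 = 25.
sqrt(2*3*4/(25)) = 0.979796.
(m1-m2)^2 = (-3)^2 = 9.
exp(-9/(4*25)) = exp(-0.09) = 0.913931.
H^2 = 1 - 0.979796*0.913931 = 0.1045

0.1045


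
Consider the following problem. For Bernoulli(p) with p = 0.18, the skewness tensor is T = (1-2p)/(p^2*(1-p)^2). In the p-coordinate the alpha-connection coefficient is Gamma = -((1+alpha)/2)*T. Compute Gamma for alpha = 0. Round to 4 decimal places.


Skewness (Amari-Chentsov) tensor: T = (1-2p)/(p^2*(1-p)^2).
p = 0.18, 1-2p = 0.64, p^2 = 0.0324, (1-p)^2 = 0.6724.
T = 0.64/(0.0324 * 0.6724) = 29.376988.
In the p-coordinate, Gamma^(alpha) = Gamma^(0) - (alpha/2)*T with Gamma^(0) = (1/2)*g'(p) = -T/2,
so Gamma^(alpha) = -((1+alpha)/2)*T.
alpha = 0, -(1+alpha)/2 = -0.5.
Gamma = -0.5 * 29.376988 = -14.6885

-14.6885


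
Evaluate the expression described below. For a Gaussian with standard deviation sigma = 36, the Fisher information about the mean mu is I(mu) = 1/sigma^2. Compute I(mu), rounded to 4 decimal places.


The Fisher information for the mean of a normal distribution is I(mu) = 1/sigma^2.
sigma = 36, so sigma^2 = 1296.
I(mu) = 1/1296 = 0.0008

0.0008


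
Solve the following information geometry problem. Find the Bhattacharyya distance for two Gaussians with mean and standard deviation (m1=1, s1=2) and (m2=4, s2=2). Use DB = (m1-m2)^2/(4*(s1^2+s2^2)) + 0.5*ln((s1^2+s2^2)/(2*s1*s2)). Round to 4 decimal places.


Bhattacharyya distance between two Gaussians:
DB = (m1-m2)^2/(4*(s1^2+s2^2)) + (1/2)*ln((s1^2+s2^2)/(2*s1*s2)).
(m1-m2)^2 = (-3)^2 = 9.
s1^2+s2^2 = 4 + 4 = 8.
term1 = 9/32 = 0.28125.
term2 = 0.5*ln(8/8.0) = 0.0.
DB = 0.28125 + 0.0 = 0.2813

0.2813


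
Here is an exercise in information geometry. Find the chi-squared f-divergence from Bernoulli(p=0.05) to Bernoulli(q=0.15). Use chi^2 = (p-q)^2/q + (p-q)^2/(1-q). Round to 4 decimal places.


Chi-squared divergence between Bernoulli distributions:
chi^2 = (p-q)^2/q + (p-q)^2/(1-q).
p = 0.05, q = 0.15, p-q = -0.1.
(p-q)^2 = 0.01.
term1 = 0.01/0.15 = 0.066667.
term2 = 0.01/0.85 = 0.011765.
chi^2 = 0.066667 + 0.011765 = 0.0784

0.0784


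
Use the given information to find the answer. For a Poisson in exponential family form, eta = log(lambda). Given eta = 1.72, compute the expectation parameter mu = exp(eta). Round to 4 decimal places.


Expectation parameter for Poisson exponential family:
mu = exp(eta).
eta = 1.72.
mu = exp(1.72) = 5.5845

5.5845


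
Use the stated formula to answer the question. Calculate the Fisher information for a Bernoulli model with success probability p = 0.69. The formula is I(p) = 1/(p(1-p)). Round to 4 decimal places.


For Bernoulli(p), Fisher information is I(p) = 1/(p*(1-p)).
p = 0.69, 1-p = 0.31.
p*(1-p) = 0.2139.
I(p) = 1/0.2139 = 4.6751

4.6751


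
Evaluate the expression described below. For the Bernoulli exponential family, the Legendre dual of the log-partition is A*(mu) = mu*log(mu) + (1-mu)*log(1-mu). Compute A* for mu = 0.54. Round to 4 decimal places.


Legendre transform for Bernoulli:
A*(mu) = mu*log(mu) + (1-mu)*log(1-mu).
mu = 0.54, 1-mu = 0.46.
mu*log(mu) = 0.54*log(0.54) = -0.332741.
(1-mu)*log(1-mu) = 0.46*log(0.46) = -0.357203.
A* = -0.332741 + -0.357203 = -0.6899

-0.6899


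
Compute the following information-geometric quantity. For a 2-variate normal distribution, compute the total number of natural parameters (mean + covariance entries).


Exponential family dimension calculation:
For 2-dim MVN: mean has 2 params, covariance has 2*3/2 = 3 unique entries.
Total dim = 2 + 3 = 5.

5


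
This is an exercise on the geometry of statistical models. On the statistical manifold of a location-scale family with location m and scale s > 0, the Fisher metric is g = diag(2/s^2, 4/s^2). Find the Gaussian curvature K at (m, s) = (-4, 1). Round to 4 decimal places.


The metric has the form g = (A dm^2 + B ds^2)/s^2 with A = 2, B = 4.
Substitute u = sqrt(A/B)*m: g = B*(du^2 + ds^2)/s^2, i.e. B times the
Poincare upper half-plane metric, which has constant Gaussian curvature -1.
Scaling a 2D metric by a constant c divides the Gaussian curvature by c,
so K = -1/B = -1/(4) = -0.2500 everywhere (the point (m, s) = (-4, 1) is irrelevant:
the curvature is constant).
The requested Gaussian curvature is K = -0.2500.

-0.2500


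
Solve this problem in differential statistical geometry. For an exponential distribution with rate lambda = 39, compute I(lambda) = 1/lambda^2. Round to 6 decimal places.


Fisher information for exponential: I(lambda) = 1/lambda^2.
lambda = 39, lambda^2 = 1521.
I = 1/1521 = 0.000657

0.000657


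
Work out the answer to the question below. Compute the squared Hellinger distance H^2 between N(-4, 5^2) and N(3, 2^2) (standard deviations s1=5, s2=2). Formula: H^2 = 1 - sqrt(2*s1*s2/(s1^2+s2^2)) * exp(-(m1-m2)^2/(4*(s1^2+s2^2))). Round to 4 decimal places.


Squared Hellinger distance for Gaussians:
H^2 = 1 - sqrt(2*s1*s2/(s1^2+s2^2)) * exp(-(m1-m2)^2/(4*(s1^2+s2^2))).
s1^2 = 25, s2^2 = 4, s1^2+s2^2 = 29.
sqrt(2*5*2/(29)) = 0.830455.
(m1-m2)^2 = (-7)^2 = 49.
exp(-49/(4*29)) = exp(-0.422414) = 0.655463.
H^2 = 1 - 0.830455*0.655463 = 0.4557

0.4557


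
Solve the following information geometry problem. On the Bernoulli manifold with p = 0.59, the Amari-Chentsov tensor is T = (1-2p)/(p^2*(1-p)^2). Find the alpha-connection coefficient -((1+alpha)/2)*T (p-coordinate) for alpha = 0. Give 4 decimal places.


Skewness (Amari-Chentsov) tensor: T = (1-2p)/(p^2*(1-p)^2).
p = 0.59, 1-2p = -0.18, p^2 = 0.3481, (1-p)^2 = 0.1681.
T = -0.18/(0.3481 * 0.1681) = -3.076102.
In the p-coordinate, Gamma^(alpha) = Gamma^(0) - (alpha/2)*T with Gamma^(0) = (1/2)*g'(p) = -T/2,
so Gamma^(alpha) = -((1+alpha)/2)*T.
alpha = 0, -(1+alpha)/2 = -0.5.
Gamma = -0.5 * -3.076102 = 1.5381

1.5381


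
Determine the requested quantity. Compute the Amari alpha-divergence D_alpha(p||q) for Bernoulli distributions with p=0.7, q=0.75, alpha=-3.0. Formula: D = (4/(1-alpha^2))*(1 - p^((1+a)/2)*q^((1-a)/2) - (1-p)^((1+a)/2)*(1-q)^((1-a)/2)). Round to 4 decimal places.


Amari alpha-divergence:
D = (4/(1-alpha^2))*(1 - p^((1+a)/2)*q^((1-a)/2) - (1-p)^((1+a)/2)*(1-q)^((1-a)/2)).
alpha = -3.0, p = 0.7, q = 0.75.
e1 = (1+alpha)/2 = -1.0, e2 = (1-alpha)/2 = 2.0.
t1 = p^e1 * q^e2 = 0.7^-1.0 * 0.75^2.0 = 0.803571.
t2 = (1-p)^e1 * (1-q)^e2 = 0.3^-1.0 * 0.25^2.0 = 0.208333.
4/(1-alpha^2) = -0.5.
D = -0.5*(1 - 0.803571 - 0.208333) = 0.0060

0.0060


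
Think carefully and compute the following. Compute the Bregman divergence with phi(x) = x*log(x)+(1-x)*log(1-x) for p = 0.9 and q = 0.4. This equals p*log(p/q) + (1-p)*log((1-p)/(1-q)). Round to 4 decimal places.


Bregman divergence with negative entropy generator:
D = p*log(p/q) + (1-p)*log((1-p)/(1-q)).
p = 0.9, q = 0.4.
p*log(p/q) = 0.9*log(0.9/0.4) = 0.729837.
(1-p)*log((1-p)/(1-q)) = 0.1*log(0.1/0.6) = -0.179176.
D = 0.729837 + -0.179176 = 0.5507

0.5507


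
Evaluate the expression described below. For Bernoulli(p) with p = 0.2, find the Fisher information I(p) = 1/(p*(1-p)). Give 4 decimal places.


For Bernoulli(p), Fisher information is I(p) = 1/(p*(1-p)).
p = 0.2, 1-p = 0.8.
p*(1-p) = 0.16.
I(p) = 1/0.16 = 6.2500

6.2500


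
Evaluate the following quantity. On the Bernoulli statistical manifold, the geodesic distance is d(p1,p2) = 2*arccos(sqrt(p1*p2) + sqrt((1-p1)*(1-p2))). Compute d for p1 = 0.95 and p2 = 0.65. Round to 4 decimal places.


Geodesic distance on Bernoulli manifold:
d(p1,p2) = 2*arccos(sqrt(p1*p2) + sqrt((1-p1)*(1-p2))).
sqrt(p1*p2) = sqrt(0.95*0.65) = 0.785812.
sqrt((1-p1)*(1-p2)) = sqrt(0.05*0.35) = 0.132288.
arg = 0.785812 + 0.132288 = 0.918099.
d = 2*arccos(0.918099) = 0.8151

0.8151


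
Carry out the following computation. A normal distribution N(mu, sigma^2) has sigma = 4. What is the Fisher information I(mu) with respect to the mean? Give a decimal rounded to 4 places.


The Fisher information for the mean of a normal distribution is I(mu) = 1/sigma^2.
sigma = 4, so sigma^2 = 16.
I(mu) = 1/16 = 0.0625

0.0625


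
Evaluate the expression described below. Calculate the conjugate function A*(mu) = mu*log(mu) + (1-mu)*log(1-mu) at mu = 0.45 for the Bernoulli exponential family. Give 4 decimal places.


Legendre transform for Bernoulli:
A*(mu) = mu*log(mu) + (1-mu)*log(1-mu).
mu = 0.45, 1-mu = 0.55.
mu*log(mu) = 0.45*log(0.45) = -0.359328.
(1-mu)*log(1-mu) = 0.55*log(0.55) = -0.32881.
A* = -0.359328 + -0.32881 = -0.6881

-0.6881


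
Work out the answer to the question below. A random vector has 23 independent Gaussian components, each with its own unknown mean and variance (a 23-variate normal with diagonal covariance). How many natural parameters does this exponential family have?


Exponential family dimension calculation:
Each univariate normal has two natural parameters (mu/sigma^2 and -1/(2 sigma^2)).
With 23 independent components, dim = 2 * 23 = 46.

46


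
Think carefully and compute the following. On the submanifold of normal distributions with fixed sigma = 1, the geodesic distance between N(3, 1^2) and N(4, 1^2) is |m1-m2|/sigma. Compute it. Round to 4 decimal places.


On the fixed-variance normal subfamily, geodesic distance = |m1-m2|/sigma.
|3 - 4| = 1.
sigma = 1.
d = 1/1 = 1.0000

1.0000


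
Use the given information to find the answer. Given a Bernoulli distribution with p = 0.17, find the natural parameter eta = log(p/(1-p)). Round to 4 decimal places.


Natural parameter for Bernoulli: eta = log(p/(1-p)).
p = 0.17, 1-p = 0.83.
p/(1-p) = 0.204819.
eta = log(0.204819) = -1.5856

-1.5856


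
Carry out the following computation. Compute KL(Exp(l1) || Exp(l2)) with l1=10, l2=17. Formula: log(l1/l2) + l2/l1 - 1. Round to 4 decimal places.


KL divergence for exponential family:
KL = log(l1/l2) + l2/l1 - 1.
log(10/17) = -0.530628.
17/10 = 1.7.
KL = -0.530628 + 1.7 - 1 = 0.1694

0.1694


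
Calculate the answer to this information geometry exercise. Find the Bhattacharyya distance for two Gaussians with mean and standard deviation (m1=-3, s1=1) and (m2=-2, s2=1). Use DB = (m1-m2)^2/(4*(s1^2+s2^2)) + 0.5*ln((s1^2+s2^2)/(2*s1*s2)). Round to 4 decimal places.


Bhattacharyya distance between two Gaussians:
DB = (m1-m2)^2/(4*(s1^2+s2^2)) + (1/2)*ln((s1^2+s2^2)/(2*s1*s2)).
(m1-m2)^2 = (-1)^2 = 1.
s1^2+s2^2 = 1 + 1 = 2.
term1 = 1/8 = 0.125.
term2 = 0.5*ln(2/2.0) = 0.0.
DB = 0.125 + 0.0 = 0.1250

0.1250


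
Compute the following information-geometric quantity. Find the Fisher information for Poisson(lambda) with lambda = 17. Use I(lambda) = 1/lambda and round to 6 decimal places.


Fisher information for Poisson: I(lambda) = 1/lambda.
lambda = 17.
I(lambda) = 1/17 = 0.058824

0.058824


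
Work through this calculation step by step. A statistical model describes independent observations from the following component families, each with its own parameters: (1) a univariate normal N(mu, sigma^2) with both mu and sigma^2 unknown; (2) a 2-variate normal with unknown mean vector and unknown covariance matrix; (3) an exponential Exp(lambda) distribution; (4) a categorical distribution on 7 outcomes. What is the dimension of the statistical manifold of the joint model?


The dimension of a statistical manifold equals the number of free
(independent) real parameters of the model. For a product of independent
blocks the parameter counts add.
- normal (mu, sigma^2): 2.
- 2-variate normal: 2 (mean) + 2*3/2 = 3 (symmetric covariance) = 5.
- exponential (lambda): 1.
- categorical on 7 outcomes (probabilities sum to 1): 7-1 = 6.
Total = 2 + 5 + 1 + 6 = 14.
Dimension = 14

14


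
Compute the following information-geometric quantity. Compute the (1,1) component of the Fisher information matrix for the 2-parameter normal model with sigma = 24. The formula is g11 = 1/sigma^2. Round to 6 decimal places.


For the 2-parameter normal family, the Fisher metric has:
  g11 = 1/sigma^2, g22 = 2/sigma^2.
sigma = 24, sigma^2 = 576.
g11 = 0.001736

0.001736


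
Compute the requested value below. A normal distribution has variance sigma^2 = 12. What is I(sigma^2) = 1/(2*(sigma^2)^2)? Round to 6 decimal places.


Fisher information for variance: I(sigma^2) = 1/(2*sigma^4).
sigma^2 = 12, so sigma^4 = 144.
I = 1/(2*144) = 1/288 = 0.003472

0.003472


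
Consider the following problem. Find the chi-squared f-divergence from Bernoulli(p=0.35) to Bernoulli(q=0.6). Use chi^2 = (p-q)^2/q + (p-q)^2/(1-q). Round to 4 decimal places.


Chi-squared divergence between Bernoulli distributions:
chi^2 = (p-q)^2/q + (p-q)^2/(1-q).
p = 0.35, q = 0.6, p-q = -0.25.
(p-q)^2 = 0.0625.
term1 = 0.0625/0.6 = 0.104167.
term2 = 0.0625/0.4 = 0.15625.
chi^2 = 0.104167 + 0.15625 = 0.2604

0.2604


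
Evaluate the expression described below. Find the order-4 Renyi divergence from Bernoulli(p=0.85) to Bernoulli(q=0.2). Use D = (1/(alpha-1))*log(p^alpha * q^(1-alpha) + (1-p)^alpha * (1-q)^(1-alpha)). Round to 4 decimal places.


Renyi divergence of order alpha between Bernoulli distributions:
D = (1/(alpha-1))*log(p^alpha * q^(1-alpha) + (1-p)^alpha * (1-q)^(1-alpha)).
alpha = 4, p = 0.85, q = 0.2.
p^alpha * q^(1-alpha) = 0.85^4 * 0.2^-3 = 65.250781.
(1-p)^alpha * (1-q)^(1-alpha) = 0.15^4 * 0.8^-3 = 0.000989.
sum = 65.250781 + 0.000989 = 65.25177.
D = (1/3)*log(65.25177) = 1.3928

1.3928


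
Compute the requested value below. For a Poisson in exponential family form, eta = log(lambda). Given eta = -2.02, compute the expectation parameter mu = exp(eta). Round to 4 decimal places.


Expectation parameter for Poisson exponential family:
mu = exp(eta).
eta = -2.02.
mu = exp(-2.02) = 0.1327

0.1327


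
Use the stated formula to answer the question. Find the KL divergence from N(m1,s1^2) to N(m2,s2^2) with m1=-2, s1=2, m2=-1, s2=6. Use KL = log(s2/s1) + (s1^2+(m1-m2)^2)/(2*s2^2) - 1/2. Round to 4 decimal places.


KL divergence between normal distributions:
KL = log(s2/s1) + (s1^2 + (m1-m2)^2)/(2*s2^2) - 1/2.
log(6/2) = 1.098612.
(2^2 + (-2--1)^2)/(2*6^2) = (4 + 1)/72 = 0.069444.
KL = 1.098612 + 0.069444 - 0.5 = 0.6681

0.6681


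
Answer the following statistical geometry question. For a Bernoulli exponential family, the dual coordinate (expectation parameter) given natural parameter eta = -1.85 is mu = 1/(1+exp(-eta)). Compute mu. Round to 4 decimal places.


Dual coordinate (expectation parameter) for Bernoulli:
mu = 1/(1+exp(-eta)).
eta = -1.85.
exp(-eta) = exp(1.85) = 6.35982.
mu = 1/(1+6.35982) = 0.1359

0.1359


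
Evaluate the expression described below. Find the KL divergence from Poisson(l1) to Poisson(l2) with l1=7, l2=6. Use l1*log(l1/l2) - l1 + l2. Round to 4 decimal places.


KL divergence for Poisson:
KL = l1*log(l1/l2) - l1 + l2.
l1 = 7, l2 = 6.
log(7/6) = 0.154151.
l1*log(l1/l2) = 7 * 0.154151 = 1.079055.
KL = 1.079055 - 7 + 6 = 0.0791

0.0791


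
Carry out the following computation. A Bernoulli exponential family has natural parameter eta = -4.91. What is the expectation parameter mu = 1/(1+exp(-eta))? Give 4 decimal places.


Dual coordinate (expectation parameter) for Bernoulli:
mu = 1/(1+exp(-eta)).
eta = -4.91.
exp(-eta) = exp(4.91) = 135.639414.
mu = 1/(1+135.639414) = 0.0073

0.0073


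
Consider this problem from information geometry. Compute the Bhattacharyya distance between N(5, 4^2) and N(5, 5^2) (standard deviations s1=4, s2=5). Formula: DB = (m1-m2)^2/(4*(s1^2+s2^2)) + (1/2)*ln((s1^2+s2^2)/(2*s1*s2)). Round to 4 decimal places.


Bhattacharyya distance between two Gaussians:
DB = (m1-m2)^2/(4*(s1^2+s2^2)) + (1/2)*ln((s1^2+s2^2)/(2*s1*s2)).
(m1-m2)^2 = (0)^2 = 0.
s1^2+s2^2 = 16 + 25 = 41.
term1 = 0/164 = 0.0.
term2 = 0.5*ln(41/40.0) = 0.012346.
DB = 0.0 + 0.012346 = 0.0123

0.0123


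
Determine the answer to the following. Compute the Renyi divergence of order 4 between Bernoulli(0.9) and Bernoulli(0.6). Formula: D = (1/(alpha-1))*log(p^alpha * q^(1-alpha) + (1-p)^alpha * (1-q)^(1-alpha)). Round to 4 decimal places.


Renyi divergence of order alpha between Bernoulli distributions:
D = (1/(alpha-1))*log(p^alpha * q^(1-alpha) + (1-p)^alpha * (1-q)^(1-alpha)).
alpha = 4, p = 0.9, q = 0.6.
p^alpha * q^(1-alpha) = 0.9^4 * 0.6^-3 = 3.0375.
(1-p)^alpha * (1-q)^(1-alpha) = 0.1^4 * 0.4^-3 = 0.001562.
sum = 3.0375 + 0.001562 = 3.039062.
D = (1/3)*log(3.039062) = 0.3705

0.3705


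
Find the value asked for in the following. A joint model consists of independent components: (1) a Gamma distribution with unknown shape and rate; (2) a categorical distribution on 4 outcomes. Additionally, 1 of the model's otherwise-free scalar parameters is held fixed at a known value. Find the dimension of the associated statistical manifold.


The dimension of a statistical manifold equals the number of free
(independent) real parameters of the model. For a product of independent
blocks the parameter counts add.
- Gamma (shape, rate): 2.
- categorical on 4 outcomes (probabilities sum to 1): 4-1 = 3.
Total = 2 + 3 = 5.
1 parameter(s) fixed at known values: 5 - 1 = 4.
Dimension = 4

4


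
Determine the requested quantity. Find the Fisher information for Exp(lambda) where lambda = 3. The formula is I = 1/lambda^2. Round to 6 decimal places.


Fisher information for exponential: I(lambda) = 1/lambda^2.
lambda = 3, lambda^2 = 9.
I = 1/9 = 0.111111

0.111111


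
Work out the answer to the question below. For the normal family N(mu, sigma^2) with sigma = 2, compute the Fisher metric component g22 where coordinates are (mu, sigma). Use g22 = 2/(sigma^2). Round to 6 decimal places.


For the 2-parameter normal family, the Fisher metric has:
  g11 = 1/sigma^2, g22 = 2/sigma^2.
sigma = 2, sigma^2 = 4.
g22 = 0.500000

0.500000


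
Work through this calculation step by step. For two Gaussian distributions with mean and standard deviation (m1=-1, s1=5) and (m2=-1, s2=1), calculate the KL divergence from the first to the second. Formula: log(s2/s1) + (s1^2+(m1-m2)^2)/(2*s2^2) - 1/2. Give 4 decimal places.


KL divergence between normal distributions:
KL = log(s2/s1) + (s1^2 + (m1-m2)^2)/(2*s2^2) - 1/2.
log(1/5) = -1.609438.
(5^2 + (-1--1)^2)/(2*1^2) = (25 + 0)/2 = 12.5.
KL = -1.609438 + 12.5 - 0.5 = 10.3906

10.3906


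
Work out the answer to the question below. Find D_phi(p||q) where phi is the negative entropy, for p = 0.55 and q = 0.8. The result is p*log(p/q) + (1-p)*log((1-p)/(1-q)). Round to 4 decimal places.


Bregman divergence with negative entropy generator:
D = p*log(p/q) + (1-p)*log((1-p)/(1-q)).
p = 0.55, q = 0.8.
p*log(p/q) = 0.55*log(0.55/0.8) = -0.206081.
(1-p)*log((1-p)/(1-q)) = 0.45*log(0.45/0.2) = 0.364919.
D = -0.206081 + 0.364919 = 0.1588

0.1588


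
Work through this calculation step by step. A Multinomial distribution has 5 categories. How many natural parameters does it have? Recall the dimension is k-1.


Exponential family dimension calculation:
For Multinomial with k=5 categories, dim = k-1 = 4.

4


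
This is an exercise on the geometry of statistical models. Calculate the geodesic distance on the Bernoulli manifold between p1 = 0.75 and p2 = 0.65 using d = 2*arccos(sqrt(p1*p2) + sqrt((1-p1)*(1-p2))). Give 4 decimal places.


Geodesic distance on Bernoulli manifold:
d(p1,p2) = 2*arccos(sqrt(p1*p2) + sqrt((1-p1)*(1-p2))).
sqrt(p1*p2) = sqrt(0.75*0.65) = 0.698212.
sqrt((1-p1)*(1-p2)) = sqrt(0.25*0.35) = 0.295804.
arg = 0.698212 + 0.295804 = 0.994016.
d = 2*arccos(0.994016) = 0.2189

0.2189


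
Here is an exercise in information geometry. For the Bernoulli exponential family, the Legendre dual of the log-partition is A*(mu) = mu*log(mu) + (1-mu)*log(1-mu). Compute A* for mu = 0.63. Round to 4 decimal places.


Legendre transform for Bernoulli:
A*(mu) = mu*log(mu) + (1-mu)*log(1-mu).
mu = 0.63, 1-mu = 0.37.
mu*log(mu) = 0.63*log(0.63) = -0.291082.
(1-mu)*log(1-mu) = 0.37*log(0.37) = -0.367873.
A* = -0.291082 + -0.367873 = -0.6590

-0.6590


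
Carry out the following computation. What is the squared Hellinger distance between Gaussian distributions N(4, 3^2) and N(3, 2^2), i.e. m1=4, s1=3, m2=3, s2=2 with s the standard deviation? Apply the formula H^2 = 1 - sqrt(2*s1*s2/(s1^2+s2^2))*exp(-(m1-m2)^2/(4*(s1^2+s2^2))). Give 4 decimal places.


Squared Hellinger distance for Gaussians:
H^2 = 1 - sqrt(2*s1*s2/(s1^2+s2^2)) * exp(-(m1-m2)^2/(4*(s1^2+s2^2))).
s1^2 = 9, s2^2 = 4, s1^2+s2^2 = 13.
sqrt(2*3*2/(13)) = 0.960769.
(m1-m2)^2 = (1)^2 = 1.
exp(-1/(4*13)) = exp(-0.019231) = 0.980953.
H^2 = 1 - 0.960769*0.980953 = 0.0575

0.0575


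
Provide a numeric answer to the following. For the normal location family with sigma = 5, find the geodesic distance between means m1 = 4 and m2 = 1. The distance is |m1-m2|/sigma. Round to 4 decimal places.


On the fixed-variance normal subfamily, geodesic distance = |m1-m2|/sigma.
|4 - 1| = 3.
sigma = 5.
d = 3/5 = 0.6000

0.6000


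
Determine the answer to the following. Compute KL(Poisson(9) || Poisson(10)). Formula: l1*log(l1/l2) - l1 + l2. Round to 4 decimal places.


KL divergence for Poisson:
KL = l1*log(l1/l2) - l1 + l2.
l1 = 9, l2 = 10.
log(9/10) = -0.105361.
l1*log(l1/l2) = 9 * -0.105361 = -0.948245.
KL = -0.948245 - 9 + 10 = 0.0518

0.0518


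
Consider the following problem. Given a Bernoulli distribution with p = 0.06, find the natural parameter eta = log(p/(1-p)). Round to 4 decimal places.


Natural parameter for Bernoulli: eta = log(p/(1-p)).
p = 0.06, 1-p = 0.94.
p/(1-p) = 0.06383.
eta = log(0.06383) = -2.7515

-2.7515


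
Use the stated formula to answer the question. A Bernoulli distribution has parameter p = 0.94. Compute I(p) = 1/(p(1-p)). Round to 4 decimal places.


For Bernoulli(p), Fisher information is I(p) = 1/(p*(1-p)).
p = 0.94, 1-p = 0.06.
p*(1-p) = 0.0564.
I(p) = 1/0.0564 = 17.7305

17.7305


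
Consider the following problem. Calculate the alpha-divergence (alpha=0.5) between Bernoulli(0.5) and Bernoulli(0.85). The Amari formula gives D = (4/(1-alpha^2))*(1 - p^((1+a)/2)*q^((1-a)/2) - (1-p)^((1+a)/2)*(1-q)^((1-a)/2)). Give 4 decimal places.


Amari alpha-divergence:
D = (4/(1-alpha^2))*(1 - p^((1+a)/2)*q^((1-a)/2) - (1-p)^((1+a)/2)*(1-q)^((1-a)/2)).
alpha = 0.5, p = 0.5, q = 0.85.
e1 = (1+alpha)/2 = 0.75, e2 = (1-alpha)/2 = 0.25.
t1 = p^e1 * q^e2 = 0.5^0.75 * 0.85^0.25 = 0.570929.
t2 = (1-p)^e1 * (1-q)^e2 = 0.5^0.75 * 0.15^0.25 = 0.370041.
4/(1-alpha^2) = 5.333333.
D = 5.333333*(1 - 0.570929 - 0.370041) = 0.3148

0.3148


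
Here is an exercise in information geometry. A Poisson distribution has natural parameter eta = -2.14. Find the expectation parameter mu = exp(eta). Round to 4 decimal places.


Expectation parameter for Poisson exponential family:
mu = exp(eta).
eta = -2.14.
mu = exp(-2.14) = 0.1177

0.1177


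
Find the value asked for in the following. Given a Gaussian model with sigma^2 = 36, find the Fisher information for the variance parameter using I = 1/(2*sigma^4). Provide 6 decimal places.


Fisher information for variance: I(sigma^2) = 1/(2*sigma^4).
sigma^2 = 36, so sigma^4 = 1296.
I = 1/(2*1296) = 1/2592 = 0.000386

0.000386


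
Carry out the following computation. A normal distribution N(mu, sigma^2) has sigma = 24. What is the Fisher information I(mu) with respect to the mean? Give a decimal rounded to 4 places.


The Fisher information for the mean of a normal distribution is I(mu) = 1/sigma^2.
sigma = 24, so sigma^2 = 576.
I(mu) = 1/576 = 0.0017

0.0017


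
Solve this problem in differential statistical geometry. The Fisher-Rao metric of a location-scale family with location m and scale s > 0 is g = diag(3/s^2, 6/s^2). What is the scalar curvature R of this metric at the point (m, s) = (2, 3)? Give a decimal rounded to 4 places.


The metric has the form g = (A dm^2 + B ds^2)/s^2 with A = 3, B = 6.
Substitute u = sqrt(A/B)*m: g = B*(du^2 + ds^2)/s^2, i.e. B times the
Poincare upper half-plane metric, which has constant Gaussian curvature -1.
Scaling a 2D metric by a constant c divides the Gaussian curvature by c,
so K = -1/B = -1/(6) = -0.1667 everywhere (the point (m, s) = (2, 3) is irrelevant:
the curvature is constant).
Scalar curvature in dimension 2: R = 2K = -2/(6) = -0.3333.

-0.3333


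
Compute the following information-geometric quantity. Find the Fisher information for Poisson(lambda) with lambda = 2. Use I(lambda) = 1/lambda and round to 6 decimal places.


Fisher information for Poisson: I(lambda) = 1/lambda.
lambda = 2.
I(lambda) = 1/2 = 0.500000

0.500000
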